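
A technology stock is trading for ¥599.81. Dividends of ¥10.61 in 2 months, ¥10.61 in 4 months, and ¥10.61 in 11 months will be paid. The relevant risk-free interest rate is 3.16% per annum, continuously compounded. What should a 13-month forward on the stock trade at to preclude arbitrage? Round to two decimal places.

¥588.25

PV(dividends) I = 10.61·e^(−0.0316·2/12) + 10.61·e^(−0.0316·4/12) + 10.61·e^(−0.0316·11/12)
I = 10.5543 + 10.4988 + 10.3071 = 31.3602
F = (S − I)·e^(rT) = (599.81 − 31.3602) · e^(0.0316·13/12)
= 568.4498 · e^0.034233 = 568.4498 × 1.034826 = ¥588.25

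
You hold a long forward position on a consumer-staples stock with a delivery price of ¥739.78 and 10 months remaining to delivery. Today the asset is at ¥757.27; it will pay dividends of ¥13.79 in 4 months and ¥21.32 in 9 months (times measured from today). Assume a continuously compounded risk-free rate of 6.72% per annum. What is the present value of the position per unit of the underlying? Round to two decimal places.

PV(remaining dividends) I = 13.79·e^(−0.0672·4/12) + 21.32·e^(−0.0672·9/12) = 33.7566
Current forward F = (S − I)·e^(rT) = (757.27 − 33.7566)·e^(0.0672·10/12) = 723.5134 × 1.057598 = 765.1863
Value (long) = (F − K)·e^(−rT) = (765.1863 − 739.78) × 0.945539 = 24.0226
Value = ¥24.02

¥24.02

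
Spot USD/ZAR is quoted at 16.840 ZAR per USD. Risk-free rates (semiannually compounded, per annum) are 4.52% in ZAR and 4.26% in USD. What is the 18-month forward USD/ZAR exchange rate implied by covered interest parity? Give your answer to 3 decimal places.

16.904

By covered interest parity, F = S · (1+r_ZAR/2)^(2T) / (1+r_USD/2)^(2T)
= 16.840 × 1.069344 / 1.065271 = 16.840 × 1.003823
F = 16.904 ZAR per USD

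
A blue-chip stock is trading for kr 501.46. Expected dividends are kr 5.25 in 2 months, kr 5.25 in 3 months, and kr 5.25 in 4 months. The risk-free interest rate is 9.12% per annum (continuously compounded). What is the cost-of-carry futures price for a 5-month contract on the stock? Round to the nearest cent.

kr 504.89

PV(dividends) I = 5.25·e^(−0.0912·2/12) + 5.25·e^(−0.0912·3/12) + 5.25·e^(−0.0912·4/12)
I = 5.1708 + 5.1317 + 5.0928 = 15.3953
F = (S − I)·e^(rT) = (501.46 − 15.3953) · e^(0.0912·5/12)
= 486.0647 · e^0.038000 = 486.0647 × 1.038731 = kr 504.89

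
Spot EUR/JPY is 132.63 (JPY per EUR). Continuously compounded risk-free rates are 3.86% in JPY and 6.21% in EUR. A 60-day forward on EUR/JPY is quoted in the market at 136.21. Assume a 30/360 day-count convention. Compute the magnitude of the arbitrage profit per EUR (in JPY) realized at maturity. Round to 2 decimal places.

4.10 per EUR (in JPY)

Fair forward: F* = S·e^(carry·T), with carry = (r_JPY − r_EUR) = 0.0386 − 0.0621 = -0.0235
F* = 132.63 · e^(-0.0235 × 60/360) = 132.63 · e^-0.003917 = 132.63 × 0.996091 = 132.1115
Market 136.21 > fair 132.1115: forward overpriced → cash-and-carry (buy spot, short the forward).
At maturity, profit = |F_mkt − F*| = |136.21 − 132.1115| = 4.10 per EUR (in JPY)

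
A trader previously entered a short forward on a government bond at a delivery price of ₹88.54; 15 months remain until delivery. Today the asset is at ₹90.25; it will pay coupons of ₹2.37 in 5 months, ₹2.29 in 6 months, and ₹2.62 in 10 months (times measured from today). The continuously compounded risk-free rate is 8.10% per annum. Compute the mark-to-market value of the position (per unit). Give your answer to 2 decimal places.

PV(remaining coupons) I = 2.37·e^(−0.0810·5/12) + 2.29·e^(−0.0810·6/12) + 2.62·e^(−0.0810·10/12) = 6.9394
Current forward F = (S − I)·e^(rT) = (90.25 − 6.9394)·e^(0.0810·15/12) = 83.3106 × 1.106553 = 92.1876
Value (long) = (F − K)·e^(−rT) = (92.1876 − 88.54) × 0.903707 = 3.2964
Short position value = −(long value) = -₹3.30

-₹3.30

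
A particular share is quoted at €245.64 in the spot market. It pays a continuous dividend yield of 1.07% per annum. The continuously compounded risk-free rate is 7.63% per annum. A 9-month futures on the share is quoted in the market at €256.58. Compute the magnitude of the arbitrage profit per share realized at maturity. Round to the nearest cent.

€1.45 per share

Fair futures: F* = S·e^(carry·T), with carry = (r − q) = 0.0763 − 0.0107 = 0.0656
F* = 245.64 · e^(0.0656 × 9/12) = 245.64 · e^0.049200 = 245.64 × 1.050430 = €258.0276
Market €256.58 < fair €258.0276: forward underpriced → reverse cash-and-carry (short spot, go long the forward).
At maturity, profit = |F_mkt − F*| = |256.58 − 258.0276| = €1.45 per share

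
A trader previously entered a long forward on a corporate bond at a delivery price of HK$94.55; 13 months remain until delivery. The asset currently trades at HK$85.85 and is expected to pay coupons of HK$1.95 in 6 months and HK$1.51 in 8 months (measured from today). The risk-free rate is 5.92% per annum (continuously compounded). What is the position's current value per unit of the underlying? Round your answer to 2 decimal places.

PV(remaining coupons) I = 1.95·e^(−0.0592·6/12) + 1.51·e^(−0.0592·8/12) = 3.3447
Current forward F = (S − I)·e^(rT) = (85.85 − 3.3447)·e^(0.0592·13/12) = 82.5053 × 1.066235 = 87.9700
Value (long) = (F − K)·e^(−rT) = (87.9700 − 94.55) × 0.937880 = -6.1713
Value = -HK$6.17

-HK$6.17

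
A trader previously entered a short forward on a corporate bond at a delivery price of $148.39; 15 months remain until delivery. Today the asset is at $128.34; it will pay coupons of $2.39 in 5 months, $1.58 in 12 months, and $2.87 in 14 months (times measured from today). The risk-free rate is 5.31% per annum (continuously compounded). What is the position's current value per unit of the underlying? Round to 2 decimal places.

$17.05

PV(remaining coupons) I = 2.39·e^(−0.0531·5/12) + 1.58·e^(−0.0531·12/12) + 2.87·e^(−0.0531·14/12) = 6.5336
Current forward F = (S − I)·e^(rT) = (128.34 − 6.5336)·e^(0.0531·15/12) = 121.8064 × 1.068627 = 130.1656
Value (long) = (F − K)·e^(−rT) = (130.1656 − 148.39) × 0.935780 = -17.0540
Short position value = −(long value) = $17.05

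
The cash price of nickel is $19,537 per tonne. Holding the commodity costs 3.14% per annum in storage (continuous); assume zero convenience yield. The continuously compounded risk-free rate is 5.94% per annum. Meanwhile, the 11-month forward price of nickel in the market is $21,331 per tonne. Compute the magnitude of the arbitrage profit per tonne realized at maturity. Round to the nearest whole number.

$98 per tonne

Fair forward: F* = S·e^(carry·T), with carry = (r + u) = 0.0594 + 0.0314 = 0.0908
F* = 19537 · e^(0.0908 × 11/12) = 19537 · e^0.083233 = 19537 × 1.086795 = $21232.7139
Market $21331 > fair $21232.7139: forward overpriced → cash-and-carry (buy spot, short the forward).
At maturity, profit = |F_mkt − F*| = |21331 − 21232.7139| = $98 per tonne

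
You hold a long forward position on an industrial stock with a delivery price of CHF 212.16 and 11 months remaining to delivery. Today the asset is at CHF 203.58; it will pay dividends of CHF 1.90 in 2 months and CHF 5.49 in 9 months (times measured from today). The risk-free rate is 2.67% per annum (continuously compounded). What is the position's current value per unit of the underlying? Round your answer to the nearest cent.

PV(remaining dividends) I = 1.90·e^(−0.0267·2/12) + 5.49·e^(−0.0267·9/12) = 7.2727
Current forward F = (S − I)·e^(rT) = (203.58 − 7.2727)·e^(0.0267·11/12) = 196.3073 × 1.024777 = 201.1712
Value (long) = (F − K)·e^(−rT) = (201.1712 − 212.16) × 0.975822 = -10.7231
Value = -CHF 10.72

-CHF 10.72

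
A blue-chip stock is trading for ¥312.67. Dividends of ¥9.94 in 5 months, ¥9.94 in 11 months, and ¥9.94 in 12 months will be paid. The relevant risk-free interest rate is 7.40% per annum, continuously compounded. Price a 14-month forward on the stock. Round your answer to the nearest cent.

PV(dividends) I = 9.94·e^(−0.0740·5/12) + 9.94·e^(−0.0740·11/12) + 9.94·e^(−0.0740·12/12)
I = 9.6382 + 9.2881 + 9.2310 = 28.1573
F = (S − I)·e^(rT) = (312.67 − 28.1573) · e^(0.0740·14/12)
= 284.5127 · e^0.086333 = 284.5127 × 1.090169 = ¥310.17

¥310.17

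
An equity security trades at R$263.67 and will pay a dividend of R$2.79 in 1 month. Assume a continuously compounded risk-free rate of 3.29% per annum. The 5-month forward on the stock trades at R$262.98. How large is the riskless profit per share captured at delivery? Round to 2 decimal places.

R$1.51 per share

PV(dividends) I = 2.79·e^(−0.0329·1/12) = 2.7824
Fair forward F* = (S − I)·e^(rT) = (263.67 − 2.7824)·e^0.013708 = 260.8876 × 1.013802 = 264.4884
Market R$262.98 < fair 264.4884: forward underpriced → reverse cash-and-carry (short the stock, invest proceeds at r, pay the dividends, go long the forward).
Profit at T = |F_mkt − F*| = |262.98 − 264.4884| = R$1.51 per share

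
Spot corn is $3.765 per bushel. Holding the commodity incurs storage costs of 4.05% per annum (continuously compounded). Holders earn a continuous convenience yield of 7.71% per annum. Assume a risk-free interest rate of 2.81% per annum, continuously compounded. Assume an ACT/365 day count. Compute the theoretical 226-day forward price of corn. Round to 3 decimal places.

Net carry = r + u − y = 0.0281 + 0.0405 − 0.0771 = -0.0085
F = S·e^((r+u−y)T) = 3.765 · e^(-0.0085 × 226/365) = 3.765 · e^-0.005263
= 3.765 × 0.994751 = $3.745 per bushel

$3.745 per bushel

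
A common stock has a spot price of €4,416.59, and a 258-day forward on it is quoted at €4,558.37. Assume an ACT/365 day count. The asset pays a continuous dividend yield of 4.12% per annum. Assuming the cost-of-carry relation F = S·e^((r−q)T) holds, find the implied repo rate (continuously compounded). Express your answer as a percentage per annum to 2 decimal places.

8.59%

From F = S·e^((r−q)T): (r − q) = ln(F/S)/T
ln(4558.37/4416.59) = ln(1.032102) = 0.031597
(r − q) = 0.031597 / (258/365) = 0.044701
r = ln(F/S)/T + q = 0.044701 + 0.0412 = 0.085901
r = 8.59%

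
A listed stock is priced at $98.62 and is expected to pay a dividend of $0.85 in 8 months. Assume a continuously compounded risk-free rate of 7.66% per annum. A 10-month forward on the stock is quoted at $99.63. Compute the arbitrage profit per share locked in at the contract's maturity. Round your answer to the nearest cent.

PV(dividends) I = 0.85·e^(−0.0766·8/12) = 0.8077
Fair forward F* = (S − I)·e^(rT) = (98.62 − 0.8077)·e^0.063833 = 97.8123 × 1.065914 = 104.2595
Market $99.63 < fair 104.2595: forward underpriced → reverse cash-and-carry (short the stock, invest proceeds at r, pay the dividends, go long the forward).
Profit at T = |F_mkt − F*| = |99.63 − 104.2595| = $4.63 per share

$4.63 per share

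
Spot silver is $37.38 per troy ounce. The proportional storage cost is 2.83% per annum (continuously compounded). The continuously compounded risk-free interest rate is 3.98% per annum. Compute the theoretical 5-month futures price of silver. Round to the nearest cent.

Net carry = r + u − y = 0.0398 + 0.0283 − 0.0000 = 0.0681
F = S·e^((r+u−y)T) = 37.38 · e^(0.0681 × 5/12) = 37.38 · e^0.028375
= 37.38 × 1.028781 = $38.46 per troy ounce

$38.46 per troy ounce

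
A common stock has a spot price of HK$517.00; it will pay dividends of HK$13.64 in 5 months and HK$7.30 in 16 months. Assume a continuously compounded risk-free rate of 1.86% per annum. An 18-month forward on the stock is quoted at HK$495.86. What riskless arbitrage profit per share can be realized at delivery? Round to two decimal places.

PV(dividends) I = 13.64·e^(−0.0186·5/12) + 7.30·e^(−0.0186·16/12) = 20.6559
Fair forward F* = (S − I)·e^(rT) = (517.00 − 20.6559)·e^0.027900 = 496.3441 × 1.028293 = 510.3872
Market HK$495.86 < fair 510.3872: forward underpriced → reverse cash-and-carry (short the stock, invest proceeds at r, pay the dividends, go long the forward).
Profit at T = |F_mkt − F*| = |495.86 − 510.3872| = HK$14.53 per share

HK$14.53 per share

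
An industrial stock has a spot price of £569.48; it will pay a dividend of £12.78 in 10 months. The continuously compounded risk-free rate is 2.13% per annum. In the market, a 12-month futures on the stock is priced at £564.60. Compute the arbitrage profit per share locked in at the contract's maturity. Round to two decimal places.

£4.31 per share

PV(dividends) I = 12.78·e^(−0.0213·10/12) = 12.5552
Fair futures F* = (S − I)·e^(rT) = (569.48 − 12.5552)·e^0.021300 = 556.9248 × 1.021528 = 568.9143
Market £564.60 < fair 568.9143: forward underpriced → reverse cash-and-carry (short the stock, invest proceeds at r, pay the dividends, go long the forward).
Profit at T = |F_mkt − F*| = |564.60 − 568.9143| = £4.31 per share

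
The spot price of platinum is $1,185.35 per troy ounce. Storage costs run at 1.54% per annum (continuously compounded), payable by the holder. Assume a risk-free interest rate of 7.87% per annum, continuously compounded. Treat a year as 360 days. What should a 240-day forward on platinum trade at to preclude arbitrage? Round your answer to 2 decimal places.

Net carry = r + u − y = 0.0787 + 0.0154 − 0.0000 = 0.0941
F = S·e^((r+u−y)T) = 1185.35 · e^(0.0941 × 240/360) = 1185.35 · e^0.06273333
= 1185.35 × 1.06474287 = $1,262.09 per troy ounce

$1,262.09 per troy ounce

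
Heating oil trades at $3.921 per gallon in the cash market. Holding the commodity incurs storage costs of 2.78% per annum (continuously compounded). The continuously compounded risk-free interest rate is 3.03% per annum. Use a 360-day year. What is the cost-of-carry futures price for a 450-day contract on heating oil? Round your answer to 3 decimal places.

Net carry = r + u − y = 0.0303 + 0.0278 − 0.0000 = 0.0581
F = S·e^((r+u−y)T) = 3.921 · e^(0.0581 × 450/360) = 3.921 · e^0.072625
= 3.921 × 1.075327 = $4.216 per gallon

$4.216 per gallon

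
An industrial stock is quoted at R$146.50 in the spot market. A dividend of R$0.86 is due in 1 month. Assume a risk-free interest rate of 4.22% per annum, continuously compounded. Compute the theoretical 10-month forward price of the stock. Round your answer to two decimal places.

PV(dividends) I = 0.86·e^(−0.0422·1/12)
I = 0.8570
F = (S − I)·e^(rT) = (146.50 − 0.8570) · e^(0.0422·10/12)
= 145.6430 · e^0.035167 = 145.6430 × 1.035793 = R$150.86

R$150.86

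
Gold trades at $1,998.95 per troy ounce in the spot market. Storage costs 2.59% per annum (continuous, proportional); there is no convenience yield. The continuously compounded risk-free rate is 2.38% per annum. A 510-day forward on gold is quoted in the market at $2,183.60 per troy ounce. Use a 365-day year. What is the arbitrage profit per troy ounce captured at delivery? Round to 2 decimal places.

$40.90 per troy ounce

Fair forward: F* = S·e^(carry·T), with carry = (r + u) = 0.0238 + 0.0259 = 0.0497
F* = 1998.95 · e^(0.0497 × 510/365) = 1998.95 · e^0.06944384 = 1998.95 × 1.07191186 = $2142.6982
Market $2183.60 > fair $2142.6982: forward overpriced → cash-and-carry (buy spot, short the forward).
At maturity, profit = |F_mkt − F*| = |2183.60 − 2142.6982| = $40.90 per troy ounce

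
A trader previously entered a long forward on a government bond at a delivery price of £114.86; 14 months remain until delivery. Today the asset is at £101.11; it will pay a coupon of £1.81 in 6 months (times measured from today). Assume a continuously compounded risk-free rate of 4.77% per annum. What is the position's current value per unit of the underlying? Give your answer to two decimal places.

PV(remaining coupons) I = 1.81·e^(−0.0477·6/12) = 1.7673
Current forward F = (S − I)·e^(rT) = (101.11 − 1.7673)·e^(0.0477·14/12) = 99.3427 × 1.057228 = 105.0279
Value (long) = (F − K)·e^(−rT) = (105.0279 − 114.86) × 0.945870 = -9.2999
Value = -£9.30

-£9.30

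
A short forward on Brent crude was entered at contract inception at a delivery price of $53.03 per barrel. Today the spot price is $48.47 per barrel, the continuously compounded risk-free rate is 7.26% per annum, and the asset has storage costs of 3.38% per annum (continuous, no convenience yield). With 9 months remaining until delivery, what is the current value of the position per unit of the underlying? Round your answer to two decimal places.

Current fair forward for the remaining 9 months: F = S·e^((r + u)·T), (r + u) = 0.0726 + 0.0338 = 0.1064
F = 48.47 · e^(0.1064 × 9/12) = 48.47 × 1.083070 = 52.4964
Value of long forward = (F − K)·e^(−rT) = (52.4964 − 53.03) · e^(−0.0726·9/12)
= -0.5336 × 0.947006 = -0.51
Short position value = −(long value) = $0.51

$0.51 per barrel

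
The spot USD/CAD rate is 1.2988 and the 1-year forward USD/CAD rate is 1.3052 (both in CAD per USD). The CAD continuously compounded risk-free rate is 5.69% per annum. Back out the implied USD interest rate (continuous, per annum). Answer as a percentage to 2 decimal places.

F = S·e^((r_CAD − r_USD)T) ⇒ r_USD = r_CAD − ln(F/S)/T
ln(1.3052/1.2988) = 0.004916; /(1) = 0.004916
r_USD = 0.0569 − 0.004916 = 0.051984
r_USD = 5.20%

5.20%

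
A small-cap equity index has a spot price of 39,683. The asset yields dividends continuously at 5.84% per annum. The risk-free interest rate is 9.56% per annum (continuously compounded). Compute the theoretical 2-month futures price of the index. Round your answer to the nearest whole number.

F = S·e^((r − q)T) = 39683 · e^((0.0956 − 0.0584) × 2/12)
= 39683 · e^0.006200 = 39683 × 1.006219
F = 39,930

39,930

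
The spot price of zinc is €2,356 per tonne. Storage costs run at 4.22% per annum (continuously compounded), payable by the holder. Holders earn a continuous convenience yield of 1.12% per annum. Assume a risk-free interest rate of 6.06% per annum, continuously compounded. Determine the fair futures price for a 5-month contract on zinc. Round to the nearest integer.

Net carry = r + u − y = 0.0606 + 0.0422 − 0.0112 = 0.0916
F = S·e^((r+u−y)T) = 2356 · e^(0.0916 × 5/12) = 2356 · e^0.038167
= 2356 × 1.038905 = €2,448 per tonne

€2,448 per tonne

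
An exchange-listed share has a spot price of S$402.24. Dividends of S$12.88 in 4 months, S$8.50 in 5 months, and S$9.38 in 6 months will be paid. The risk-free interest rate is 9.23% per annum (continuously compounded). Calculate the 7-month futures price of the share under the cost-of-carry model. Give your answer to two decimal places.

PV(dividends) I = 12.88·e^(−0.0923·4/12) + 8.50·e^(−0.0923·5/12) + 9.38·e^(−0.0923·6/12)
I = 12.4898 + 8.1793 + 8.9569 = 29.6260
F = (S − I)·e^(rT) = (402.24 − 29.6260) · e^(0.0923·7/12)
= 372.6140 · e^0.053842 = 372.6140 × 1.055318 = S$393.23

S$393.23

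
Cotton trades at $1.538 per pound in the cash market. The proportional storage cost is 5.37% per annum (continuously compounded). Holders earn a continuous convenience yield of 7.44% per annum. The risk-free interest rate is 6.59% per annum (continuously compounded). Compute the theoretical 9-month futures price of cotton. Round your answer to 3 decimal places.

$1.591 per pound

Net carry = r + u − y = 0.0659 + 0.0537 − 0.0744 = 0.0452
F = S·e^((r+u−y)T) = 1.538 · e^(0.0452 × 9/12) = 1.538 · e^0.033900
= 1.538 × 1.034481 = $1.591 per pound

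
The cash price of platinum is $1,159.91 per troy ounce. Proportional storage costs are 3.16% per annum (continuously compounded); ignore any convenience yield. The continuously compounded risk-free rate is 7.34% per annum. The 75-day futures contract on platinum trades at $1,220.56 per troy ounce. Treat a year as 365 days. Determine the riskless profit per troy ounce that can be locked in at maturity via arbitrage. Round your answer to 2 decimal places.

Fair futures: F* = S·e^(carry·T), with carry = (r + u) = 0.0734 + 0.0316 = 0.1050
F* = 1159.91 · e^(0.1050 × 75/365) = 1159.91 · e^0.02157534 = 1159.91 × 1.02180977 = $1185.2074
Market $1220.56 > fair $1185.2074: forward overpriced → cash-and-carry (buy spot, short the forward).
At maturity, profit = |F_mkt − F*| = |1220.56 − 1185.2074| = $35.35 per troy ounce

$35.35 per troy ounce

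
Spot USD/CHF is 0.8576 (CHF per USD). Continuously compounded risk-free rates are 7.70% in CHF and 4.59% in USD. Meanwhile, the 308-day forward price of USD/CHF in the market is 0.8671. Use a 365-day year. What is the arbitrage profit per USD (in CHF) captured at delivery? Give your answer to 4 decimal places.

Fair forward: F* = S·e^(carry·T), with carry = (r_CHF − r_USD) = 0.0770 − 0.0459 = 0.0311
F* = 0.8576 · e^(0.0311 × 308/365) = 0.8576 · e^0.026243 = 0.8576 × 1.026590 = 0.8804
Market 0.8671 < fair 0.8804: forward underpriced → reverse cash-and-carry (short spot, go long the forward).
At maturity, profit = |F_mkt − F*| = |0.8671 − 0.8804| = 0.0133 per USD (in CHF)

0.0133 per USD (in CHF)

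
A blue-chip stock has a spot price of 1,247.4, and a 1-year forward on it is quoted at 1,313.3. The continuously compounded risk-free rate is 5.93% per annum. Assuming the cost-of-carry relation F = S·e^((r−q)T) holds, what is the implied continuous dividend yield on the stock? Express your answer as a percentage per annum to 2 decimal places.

From F = S·e^((r−q)T): (r − q) = ln(F/S)/T
ln(1313.3/1247.4) = ln(1.052830) = 0.051482
(r − q) = 0.051482 / (1) = 0.051482
q = r − ln(F/S)/T = 0.0593 − 0.051482 = 0.007818
q = 0.78%

0.78%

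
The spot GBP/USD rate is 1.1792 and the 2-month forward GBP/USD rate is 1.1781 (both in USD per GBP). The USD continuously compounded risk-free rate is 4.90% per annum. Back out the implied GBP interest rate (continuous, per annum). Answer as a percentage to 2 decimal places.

F = S·e^((r_USD − r_GBP)T) ⇒ r_GBP = r_USD − ln(F/S)/T
ln(1.1781/1.1792) = -0.000933; /(2/12) = -0.005598
r_GBP = 0.0490 + 0.005598 = 0.054598
r_GBP = 5.46%

5.46%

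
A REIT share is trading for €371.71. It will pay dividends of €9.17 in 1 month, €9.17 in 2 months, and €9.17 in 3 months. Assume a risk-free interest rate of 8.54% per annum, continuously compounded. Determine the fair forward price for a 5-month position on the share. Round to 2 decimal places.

€357.07

PV(dividends) I = 9.17·e^(−0.0854·1/12) + 9.17·e^(−0.0854·2/12) + 9.17·e^(−0.0854·3/12)
I = 9.1050 + 9.0404 + 8.9763 = 27.1217
F = (S − I)·e^(rT) = (371.71 − 27.1217) · e^(0.0854·5/12)
= 344.5883 · e^0.035583 = 344.5883 × 1.036224 = €357.07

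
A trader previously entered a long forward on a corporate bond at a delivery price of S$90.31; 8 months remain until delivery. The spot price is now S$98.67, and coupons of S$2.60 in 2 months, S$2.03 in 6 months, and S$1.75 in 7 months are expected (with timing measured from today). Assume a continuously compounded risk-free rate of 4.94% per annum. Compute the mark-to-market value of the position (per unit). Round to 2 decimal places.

S$5.03

PV(remaining coupons) I = 2.60·e^(−0.0494·2/12) + 2.03·e^(−0.0494·6/12) + 1.75·e^(−0.0494·7/12) = 6.2594
Current forward F = (S − I)·e^(rT) = (98.67 − 6.2594)·e^(0.0494·8/12) = 92.4106 × 1.033482 = 95.5047
Value (long) = (F − K)·e^(−rT) = (95.5047 − 90.31) × 0.967603 = 5.0264
Value = S$5.03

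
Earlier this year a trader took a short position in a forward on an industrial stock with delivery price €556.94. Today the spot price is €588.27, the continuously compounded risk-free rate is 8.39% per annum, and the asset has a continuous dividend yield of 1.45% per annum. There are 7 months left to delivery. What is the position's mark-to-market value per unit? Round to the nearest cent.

-€52.98

Current fair forward for the remaining 7 months: F = S·e^((r − q)·T), (r − q) = 0.0839 − 0.0145 = 0.0694
F = 588.27 · e^(0.0694 × 7/12) = 588.27 × 1.041314 = 612.5738
Value of long forward = (F − K)·e^(−rT) = (612.5738 − 556.94) · e^(−0.0839·7/12)
= 55.6338 × 0.952237 = 52.98
Short position value = −(long value) = -€52.98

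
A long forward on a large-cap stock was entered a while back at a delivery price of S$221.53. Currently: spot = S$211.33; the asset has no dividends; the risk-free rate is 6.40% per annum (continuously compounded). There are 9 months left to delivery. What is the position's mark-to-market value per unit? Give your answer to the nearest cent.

S$0.18

Current fair forward for the remaining 9 months: F = S·e^(r·T), r = 0.0640
F = 211.33 · e^(0.0640 × 9/12) = 211.33 × 1.049171 = 221.7213
Value of long forward = (F − K)·e^(−rT) = (221.7213 − 221.53) · e^(−0.0640·9/12)
= 0.1913 × 0.953134 = 0.18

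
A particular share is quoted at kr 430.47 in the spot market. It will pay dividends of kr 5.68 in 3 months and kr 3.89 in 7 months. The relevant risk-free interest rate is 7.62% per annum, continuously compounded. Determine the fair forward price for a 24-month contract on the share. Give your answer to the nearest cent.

kr 490.51

PV(dividends) I = 5.68·e^(−0.0762·3/12) + 3.89·e^(−0.0762·7/12)
I = 5.5728 + 3.7209 = 9.2937
F = (S − I)·e^(rT) = (430.47 − 9.2937) · e^(0.0762·24/12)
= 421.1763 · e^0.152400 = 421.1763 × 1.164626 = kr 490.51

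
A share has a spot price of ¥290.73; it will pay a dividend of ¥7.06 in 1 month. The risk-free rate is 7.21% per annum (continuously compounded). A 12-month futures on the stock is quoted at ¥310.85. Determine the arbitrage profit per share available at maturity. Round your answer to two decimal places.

PV(dividends) I = 7.06·e^(−0.0721·1/12) = 7.0177
Fair futures F* = (S − I)·e^(rT) = (290.73 − 7.0177)·e^0.072100 = 283.7123 × 1.074763 = 304.9235
Market ¥310.85 > fair 304.9235: forward overpriced → cash-and-carry (borrow at r, buy the stock and collect the dividends, short the forward).
Profit at T = |F_mkt − F*| = |310.85 − 304.9235| = ¥5.93 per share

¥5.93 per share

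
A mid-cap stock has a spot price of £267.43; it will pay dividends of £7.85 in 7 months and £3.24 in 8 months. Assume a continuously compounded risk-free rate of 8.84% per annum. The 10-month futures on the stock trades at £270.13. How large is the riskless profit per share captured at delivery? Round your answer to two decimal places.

PV(dividends) I = 7.85·e^(−0.0884·7/12) + 3.24·e^(−0.0884·8/12) = 10.5100
Fair futures F* = (S − I)·e^(rT) = (267.43 − 10.5100)·e^0.073667 = 256.9200 × 1.076448 = 276.5610
Market £270.13 < fair 276.5610: forward underpriced → reverse cash-and-carry (short the stock, invest proceeds at r, pay the dividends, go long the forward).
Profit at T = |F_mkt − F*| = |270.13 − 276.5610| = £6.43 per share

£6.43 per share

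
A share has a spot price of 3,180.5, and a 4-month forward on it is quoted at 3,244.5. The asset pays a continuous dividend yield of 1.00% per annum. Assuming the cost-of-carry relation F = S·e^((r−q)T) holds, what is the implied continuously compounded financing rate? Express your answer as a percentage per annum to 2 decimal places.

6.98%

From F = S·e^((r−q)T): (r − q) = ln(F/S)/T
ln(3244.5/3180.5) = ln(1.020123) = 0.019923
(r − q) = 0.019923 / (4/12) = 0.059769
r = ln(F/S)/T + q = 0.059769 + 0.0100 = 0.069769
r = 6.98%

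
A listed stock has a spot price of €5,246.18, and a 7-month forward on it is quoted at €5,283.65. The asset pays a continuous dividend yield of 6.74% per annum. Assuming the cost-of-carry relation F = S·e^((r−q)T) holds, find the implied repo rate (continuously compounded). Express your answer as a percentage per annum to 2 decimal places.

7.96%

From F = S·e^((r−q)T): (r − q) = ln(F/S)/T
ln(5283.65/5246.18) = ln(1.007142) = 0.007117
(r − q) = 0.007117 / (7/12) = 0.012201
r = ln(F/S)/T + q = 0.012201 + 0.0674 = 0.079601
r = 7.96%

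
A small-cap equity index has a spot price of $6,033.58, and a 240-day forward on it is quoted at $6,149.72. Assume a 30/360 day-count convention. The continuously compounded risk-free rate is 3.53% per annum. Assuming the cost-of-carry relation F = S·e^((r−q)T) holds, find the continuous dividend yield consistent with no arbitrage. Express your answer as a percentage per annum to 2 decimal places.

0.67%

From F = S·e^((r−q)T): (r − q) = ln(F/S)/T
ln(6149.72/6033.58) = ln(1.019249) = 0.019066
(r − q) = 0.019066 / (240/360) = 0.028599
q = r − ln(F/S)/T = 0.0353 − 0.028599 = 0.006701
q = 0.67%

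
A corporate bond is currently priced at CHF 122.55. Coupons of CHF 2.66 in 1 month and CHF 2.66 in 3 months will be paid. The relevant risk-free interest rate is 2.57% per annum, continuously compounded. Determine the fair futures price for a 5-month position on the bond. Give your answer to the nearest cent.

CHF 118.52

PV(coupons) I = 2.66·e^(−0.0257·1/12) + 2.66·e^(−0.0257·3/12)
I = 2.6543 + 2.6430 = 5.2973
F = (S − I)·e^(rT) = (122.55 − 5.2973) · e^(0.0257·5/12)
= 117.2527 · e^0.010708 = 117.2527 × 1.010766 = CHF 118.52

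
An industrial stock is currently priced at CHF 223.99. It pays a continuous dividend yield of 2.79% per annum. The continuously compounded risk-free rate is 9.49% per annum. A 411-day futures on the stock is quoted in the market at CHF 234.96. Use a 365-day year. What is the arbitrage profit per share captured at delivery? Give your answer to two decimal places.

CHF 6.58 per share

Fair futures: F* = S·e^(carry·T), with carry = (r − q) = 0.0949 − 0.0279 = 0.0670
F* = 223.99 · e^(0.0670 × 411/365) = 223.99 · e^0.075444 = 223.99 × 1.078363 = CHF 241.5425
Market CHF 234.96 < fair CHF 241.5425: forward underpriced → reverse cash-and-carry (short spot, go long the forward).
At maturity, profit = |F_mkt − F*| = |234.96 − 241.5425| = CHF 6.58 per share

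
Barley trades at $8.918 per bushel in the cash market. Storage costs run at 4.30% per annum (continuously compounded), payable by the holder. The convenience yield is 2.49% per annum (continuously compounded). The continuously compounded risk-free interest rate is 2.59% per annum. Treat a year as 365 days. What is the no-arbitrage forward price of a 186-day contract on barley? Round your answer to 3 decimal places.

Net carry = r + u − y = 0.0259 + 0.0430 − 0.0249 = 0.0440
F = S·e^((r+u−y)T) = 8.918 · e^(0.0440 × 186/365) = 8.918 · e^0.022422
= 8.918 × 1.022675 = $9.120 per bushel

$9.120 per bushel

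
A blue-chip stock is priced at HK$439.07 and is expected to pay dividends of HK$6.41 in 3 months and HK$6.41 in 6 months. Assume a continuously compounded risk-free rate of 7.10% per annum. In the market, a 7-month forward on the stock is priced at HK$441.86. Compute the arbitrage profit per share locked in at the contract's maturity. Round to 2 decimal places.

PV(dividends) I = 6.41·e^(−0.0710·3/12) + 6.41·e^(−0.0710·6/12) = 12.4837
Fair forward F* = (S − I)·e^(rT) = (439.07 − 12.4837)·e^0.041417 = 426.5863 × 1.042287 = 444.6254
Market HK$441.86 < fair 444.6254: forward underpriced → reverse cash-and-carry (short the stock, invest proceeds at r, pay the dividends, go long the forward).
Profit at T = |F_mkt − F*| = |441.86 − 444.6254| = HK$2.77 per share

HK$2.77 per share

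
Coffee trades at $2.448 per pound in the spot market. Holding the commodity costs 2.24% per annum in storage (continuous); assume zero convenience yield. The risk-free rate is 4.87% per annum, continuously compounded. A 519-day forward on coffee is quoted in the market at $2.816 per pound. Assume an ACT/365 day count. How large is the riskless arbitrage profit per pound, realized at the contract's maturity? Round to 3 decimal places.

Fair forward: F* = S·e^(carry·T), with carry = (r + u) = 0.0487 + 0.0224 = 0.0711
F* = 2.448 · e^(0.0711 × 519/365) = 2.448 · e^0.101098 = 2.448 × 1.106385 = $2.7084
Market $2.816 > fair $2.7084: forward overpriced → cash-and-carry (buy spot, short the forward).
At maturity, profit = |F_mkt − F*| = |2.816 − 2.7084| = $0.108 per pound

$0.108 per pound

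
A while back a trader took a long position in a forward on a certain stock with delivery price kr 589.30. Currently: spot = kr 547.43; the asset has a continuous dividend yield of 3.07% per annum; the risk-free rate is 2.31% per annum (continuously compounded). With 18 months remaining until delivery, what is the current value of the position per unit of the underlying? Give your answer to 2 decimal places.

Current fair forward for the remaining 18 months: F = S·e^((r − q)·T), (r − q) = 0.0231 − 0.0307 = -0.0076
F = 547.43 · e^(-0.0076 × 18/12) = 547.43 × 0.988665 = 541.2249
Value of long forward = (F − K)·e^(−rT) = (541.2249 − 589.30) · e^(−0.0231·18/12)
= -48.0751 × 0.965943 = -46.44

-kr 46.44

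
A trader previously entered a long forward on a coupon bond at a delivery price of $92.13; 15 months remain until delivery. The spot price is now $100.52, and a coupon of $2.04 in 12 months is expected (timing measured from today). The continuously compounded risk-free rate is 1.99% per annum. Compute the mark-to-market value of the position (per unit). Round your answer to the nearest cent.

PV(remaining coupons) I = 2.04·e^(−0.0199·12/12) = 1.9998
Current forward F = (S − I)·e^(rT) = (100.52 − 1.9998)·e^(0.0199·15/12) = 98.5202 × 1.025187 = 101.0016
Value (long) = (F − K)·e^(−rT) = (101.0016 − 92.13) × 0.975432 = 8.6536
Value = $8.65

$8.65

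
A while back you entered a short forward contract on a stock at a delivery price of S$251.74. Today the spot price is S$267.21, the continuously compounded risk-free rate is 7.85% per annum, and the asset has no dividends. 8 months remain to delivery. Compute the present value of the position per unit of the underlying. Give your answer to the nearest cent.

-S$28.31

Current fair forward for the remaining 8 months: F = S·e^(r·T), r = 0.0785
F = 267.21 · e^(0.0785 × 8/12) = 267.21 × 1.053727 = 281.5664
Value of long forward = (F − K)·e^(−rT) = (281.5664 − 251.74) · e^(−0.0785·8/12)
= 29.8264 × 0.949012 = 28.31
Short position value = −(long value) = -S$28.31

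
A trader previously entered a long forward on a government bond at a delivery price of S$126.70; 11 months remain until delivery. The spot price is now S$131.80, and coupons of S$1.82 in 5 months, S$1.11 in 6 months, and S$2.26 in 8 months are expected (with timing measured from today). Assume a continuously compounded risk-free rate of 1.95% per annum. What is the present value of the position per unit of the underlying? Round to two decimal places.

S$2.21

PV(remaining coupons) I = 1.82·e^(−0.0195·5/12) + 1.11·e^(−0.0195·6/12) + 2.26·e^(−0.0195·8/12) = 5.1353
Current forward F = (S − I)·e^(rT) = (131.80 − 5.1353)·e^(0.0195·11/12) = 126.6647 × 1.018036 = 128.9492
Value (long) = (F − K)·e^(−rT) = (128.9492 − 126.70) × 0.982284 = 2.2094
Value = S$2.21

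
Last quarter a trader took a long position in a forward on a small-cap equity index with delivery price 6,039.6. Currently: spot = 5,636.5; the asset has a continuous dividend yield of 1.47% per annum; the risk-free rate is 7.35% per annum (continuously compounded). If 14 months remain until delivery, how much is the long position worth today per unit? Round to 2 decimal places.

Current fair forward for the remaining 14 months: F = S·e^((r − q)·T), (r − q) = 0.0735 − 0.0147 = 0.0588
F = 5636.5 · e^(0.0588 × 14/12) = 5636.5 × 1.07100772 = 6036.7350
Value of long forward = (F − K)·e^(−rT) = (6036.7350 − 6039.6) · e^(−0.0735·14/12)
= -2.8650 × 0.91782366 = -2.63

-2.63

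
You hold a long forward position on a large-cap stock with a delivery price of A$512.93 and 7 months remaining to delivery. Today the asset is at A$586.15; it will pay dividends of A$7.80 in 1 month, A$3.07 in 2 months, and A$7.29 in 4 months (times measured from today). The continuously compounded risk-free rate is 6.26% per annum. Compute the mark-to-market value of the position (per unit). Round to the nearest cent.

PV(remaining dividends) I = 7.80·e^(−0.0626·1/12) + 3.07·e^(−0.0626·2/12) + 7.29·e^(−0.0626·4/12) = 17.9370
Current forward F = (S − I)·e^(rT) = (586.15 − 17.9370)·e^(0.0626·7/12) = 568.2130 × 1.037192 = 589.3460
Value (long) = (F − K)·e^(−rT) = (589.3460 − 512.93) × 0.964142 = 73.6759
Value = A$73.68

A$73.68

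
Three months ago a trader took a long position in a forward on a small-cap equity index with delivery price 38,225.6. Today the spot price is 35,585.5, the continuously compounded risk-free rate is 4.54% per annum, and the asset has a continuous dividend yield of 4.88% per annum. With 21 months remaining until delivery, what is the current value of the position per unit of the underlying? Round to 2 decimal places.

Current fair forward for the remaining 21 months: F = S·e^((r − q)·T), (r − q) = 0.0454 − 0.0488 = -0.0034
F = 35585.5 · e^(-0.0034 × 21/12) = 35585.5 × 0.99406767 = 35374.3951
Value of long forward = (F − K)·e^(−rT) = (35374.3951 − 38225.6) · e^(−0.0454·21/12)
= -2851.2049 × 0.92362420 = -2633.44

-2633.44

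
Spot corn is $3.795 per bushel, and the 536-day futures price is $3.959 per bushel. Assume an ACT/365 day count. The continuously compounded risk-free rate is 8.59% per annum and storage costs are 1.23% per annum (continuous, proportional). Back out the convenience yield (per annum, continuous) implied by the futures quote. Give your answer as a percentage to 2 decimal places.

F = S·e^((r+u−y)T) ⇒ (r+u−y) = ln(F/S)/T
ln(3.959/3.795) = 0.042307; /T ⇒ 0.028810
y = r + u − ln(F/S)/T = 0.0859 + 0.0123 − 0.028810 = 0.069390
y = 6.94%

6.94%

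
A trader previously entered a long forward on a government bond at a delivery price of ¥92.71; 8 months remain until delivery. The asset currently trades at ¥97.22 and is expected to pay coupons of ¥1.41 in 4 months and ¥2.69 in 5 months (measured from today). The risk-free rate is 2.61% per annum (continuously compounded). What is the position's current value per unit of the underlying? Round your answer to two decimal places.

PV(remaining coupons) I = 1.41·e^(−0.0261·4/12) + 2.69·e^(−0.0261·5/12) = 4.0587
Current forward F = (S − I)·e^(rT) = (97.22 − 4.0587)·e^(0.0261·8/12) = 93.1613 × 1.017552 = 94.7965
Value (long) = (F − K)·e^(−rT) = (94.7965 − 92.71) × 0.982751 = 2.0505
Value = ¥2.05

¥2.05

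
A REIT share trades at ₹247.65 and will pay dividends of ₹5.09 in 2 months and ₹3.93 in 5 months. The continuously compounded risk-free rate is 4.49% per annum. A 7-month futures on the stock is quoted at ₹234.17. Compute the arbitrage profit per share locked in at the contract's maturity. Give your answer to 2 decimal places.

₹10.91 per share

PV(dividends) I = 5.09·e^(−0.0449·2/12) + 3.93·e^(−0.0449·5/12) = 8.9092
Fair futures F* = (S − I)·e^(rT) = (247.65 − 8.9092)·e^0.026192 = 238.7408 × 1.026538 = 245.0765
Market ₹234.17 < fair 245.0765: forward underpriced → reverse cash-and-carry (short the stock, invest proceeds at r, pay the dividends, go long the forward).
Profit at T = |F_mkt − F*| = |234.17 − 245.0765| = ₹10.91 per share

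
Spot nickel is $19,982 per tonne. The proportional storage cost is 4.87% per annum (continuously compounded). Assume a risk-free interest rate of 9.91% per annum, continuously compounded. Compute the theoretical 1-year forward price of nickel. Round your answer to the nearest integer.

Net carry = r + u − y = 0.0991 + 0.0487 − 0.0000 = 0.1478
F = S·e^((r+u−y)T) = 19982 · e^(0.1478 × 12/12) = 19982 · e^0.147800
= 19982 × 1.159281 = $23,165 per tonne

$23,165 per tonne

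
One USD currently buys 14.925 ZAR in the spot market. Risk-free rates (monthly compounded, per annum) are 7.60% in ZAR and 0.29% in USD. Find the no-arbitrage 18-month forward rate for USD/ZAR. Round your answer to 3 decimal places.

By covered interest parity, F = S · (1+r_ZAR/12)^(12T) / (1+r_USD/12)^(12T)
= 14.925 × 1.120349 / 1.004359 = 14.925 × 1.115487
F = 16.649 ZAR per USD

16.649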